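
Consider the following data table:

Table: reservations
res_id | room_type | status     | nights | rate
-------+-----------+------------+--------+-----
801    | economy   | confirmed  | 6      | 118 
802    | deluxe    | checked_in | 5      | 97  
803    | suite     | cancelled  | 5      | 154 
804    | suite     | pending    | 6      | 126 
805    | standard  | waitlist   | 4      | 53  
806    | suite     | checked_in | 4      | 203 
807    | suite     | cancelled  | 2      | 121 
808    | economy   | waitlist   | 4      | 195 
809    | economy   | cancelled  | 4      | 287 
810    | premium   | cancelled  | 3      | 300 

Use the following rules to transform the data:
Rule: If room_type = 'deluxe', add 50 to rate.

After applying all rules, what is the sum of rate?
1704

Step 1: Count records where room_type = 'deluxe': 1
Step 2: Total bonus added: 1 × 50 = 50
Step 3: Original sum of rate: 1654
Step 4: Final sum = 1654 + 50 = 1704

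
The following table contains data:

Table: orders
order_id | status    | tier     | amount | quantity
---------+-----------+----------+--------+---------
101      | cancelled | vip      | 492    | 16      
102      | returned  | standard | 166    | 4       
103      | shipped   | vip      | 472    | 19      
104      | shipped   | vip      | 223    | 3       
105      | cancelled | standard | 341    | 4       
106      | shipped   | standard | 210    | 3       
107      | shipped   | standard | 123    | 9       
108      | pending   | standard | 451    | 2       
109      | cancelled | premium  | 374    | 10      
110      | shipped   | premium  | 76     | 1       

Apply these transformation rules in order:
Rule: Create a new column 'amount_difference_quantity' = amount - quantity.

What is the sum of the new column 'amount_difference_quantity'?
2857

Step 1: For each record, compute amount - quantity
Example calculations:
  492 - 16 = 476
  166 - 4 = 162
  472 - 19 = 453
  ...
Step 2: Sum all derived values
Step 3: Total = 2857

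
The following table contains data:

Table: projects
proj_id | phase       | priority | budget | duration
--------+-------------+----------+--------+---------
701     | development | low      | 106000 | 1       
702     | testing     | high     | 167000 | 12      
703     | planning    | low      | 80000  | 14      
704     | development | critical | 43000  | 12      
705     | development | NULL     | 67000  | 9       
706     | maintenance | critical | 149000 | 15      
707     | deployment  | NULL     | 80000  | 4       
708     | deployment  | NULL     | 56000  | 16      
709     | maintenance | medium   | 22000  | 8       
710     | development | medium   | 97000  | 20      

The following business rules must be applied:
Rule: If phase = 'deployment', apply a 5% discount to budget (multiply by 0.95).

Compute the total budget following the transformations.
860200.0

Step 1: Records with phase = 'deployment' have total budget = 136000
Step 2: Apply multiplier: 136000 × 0.95 = 129200.0
Step 3: Other records total: 731000
Step 4: Final sum = 129200.0 + 731000 = 860200.0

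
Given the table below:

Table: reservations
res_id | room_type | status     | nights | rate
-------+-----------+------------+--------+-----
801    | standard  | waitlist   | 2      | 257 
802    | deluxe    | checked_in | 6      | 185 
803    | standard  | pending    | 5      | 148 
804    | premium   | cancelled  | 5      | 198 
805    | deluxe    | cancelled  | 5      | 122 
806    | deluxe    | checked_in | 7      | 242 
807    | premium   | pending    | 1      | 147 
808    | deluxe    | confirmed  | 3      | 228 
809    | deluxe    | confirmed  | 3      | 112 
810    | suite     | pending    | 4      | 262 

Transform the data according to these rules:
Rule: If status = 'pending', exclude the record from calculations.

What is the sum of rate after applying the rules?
1344

Step 1: Identify records where status = 'pending'
Step 2: The excluded records sum to 557
Step 3: Original total rate = 1901
Step 4: Remaining total = 1901 - 557 = 1344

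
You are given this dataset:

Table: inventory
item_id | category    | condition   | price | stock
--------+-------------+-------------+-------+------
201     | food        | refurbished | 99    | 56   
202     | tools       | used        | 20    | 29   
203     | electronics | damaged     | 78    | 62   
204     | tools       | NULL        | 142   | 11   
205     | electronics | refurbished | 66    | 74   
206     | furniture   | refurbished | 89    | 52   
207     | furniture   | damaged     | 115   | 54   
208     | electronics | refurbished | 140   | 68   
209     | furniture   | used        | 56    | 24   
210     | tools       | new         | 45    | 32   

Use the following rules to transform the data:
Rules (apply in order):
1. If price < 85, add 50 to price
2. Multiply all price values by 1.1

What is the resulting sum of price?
1210.0

Step 1: Apply Rule 1 - Add 50 to records with price < 85
  - 5 records affected: 265 + (5 × 50) = 515
  - Unaffected records: 585
  - Sum after Rule 1: 1100
Step 2: Apply Rule 2 - Multiply all by 1.1
  - 1100 × 1.1 = 1210.0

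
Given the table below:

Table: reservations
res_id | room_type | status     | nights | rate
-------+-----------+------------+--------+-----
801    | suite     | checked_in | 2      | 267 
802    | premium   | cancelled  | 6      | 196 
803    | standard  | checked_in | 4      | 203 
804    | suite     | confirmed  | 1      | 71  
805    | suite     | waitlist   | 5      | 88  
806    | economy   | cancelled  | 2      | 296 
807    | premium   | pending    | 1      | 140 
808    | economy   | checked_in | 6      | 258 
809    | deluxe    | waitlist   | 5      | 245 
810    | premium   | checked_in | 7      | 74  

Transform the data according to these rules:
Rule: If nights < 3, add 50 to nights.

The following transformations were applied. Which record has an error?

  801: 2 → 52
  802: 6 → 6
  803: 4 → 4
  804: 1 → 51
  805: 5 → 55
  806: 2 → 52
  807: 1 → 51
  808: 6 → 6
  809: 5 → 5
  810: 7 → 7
Record 805 has an error. The correct transformed value should be 5, not 55.

Step 1: Check each record against the rule
Step 2: Record 805 has nights = 5
Step 3: Since 5 >= 3, the bonus should not have been applied
Step 4: Correct value = 5, but claimed value = 55
Conclusion: Record 805 has the error.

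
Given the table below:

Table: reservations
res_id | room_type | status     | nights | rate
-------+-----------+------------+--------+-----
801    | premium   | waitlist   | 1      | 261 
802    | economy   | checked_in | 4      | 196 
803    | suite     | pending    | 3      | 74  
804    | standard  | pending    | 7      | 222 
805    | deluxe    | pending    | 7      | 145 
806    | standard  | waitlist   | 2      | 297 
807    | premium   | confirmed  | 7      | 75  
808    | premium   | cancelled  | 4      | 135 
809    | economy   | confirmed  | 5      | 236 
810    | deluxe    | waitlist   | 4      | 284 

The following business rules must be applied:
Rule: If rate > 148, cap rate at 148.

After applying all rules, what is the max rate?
148

Step 1: Original maximum rate = 297
Step 2: Apply cap at 148
Step 3: 6 records had rate > 148 and were capped
Step 4: Maximum after transformation = 148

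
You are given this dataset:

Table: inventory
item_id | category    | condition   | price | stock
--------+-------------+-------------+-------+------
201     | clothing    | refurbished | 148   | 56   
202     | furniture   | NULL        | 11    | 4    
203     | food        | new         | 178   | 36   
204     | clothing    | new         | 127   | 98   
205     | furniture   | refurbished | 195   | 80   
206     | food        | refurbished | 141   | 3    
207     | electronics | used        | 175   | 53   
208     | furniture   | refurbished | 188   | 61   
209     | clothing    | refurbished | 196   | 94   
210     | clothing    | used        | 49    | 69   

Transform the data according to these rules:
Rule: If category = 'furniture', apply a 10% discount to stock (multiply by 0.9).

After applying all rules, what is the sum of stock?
539.5

Step 1: Records with category = 'furniture' have total stock = 145
Step 2: Apply multiplier: 145 × 0.9 = 130.5
Step 3: Other records total: 409
Step 4: Final sum = 130.5 + 409 = 539.5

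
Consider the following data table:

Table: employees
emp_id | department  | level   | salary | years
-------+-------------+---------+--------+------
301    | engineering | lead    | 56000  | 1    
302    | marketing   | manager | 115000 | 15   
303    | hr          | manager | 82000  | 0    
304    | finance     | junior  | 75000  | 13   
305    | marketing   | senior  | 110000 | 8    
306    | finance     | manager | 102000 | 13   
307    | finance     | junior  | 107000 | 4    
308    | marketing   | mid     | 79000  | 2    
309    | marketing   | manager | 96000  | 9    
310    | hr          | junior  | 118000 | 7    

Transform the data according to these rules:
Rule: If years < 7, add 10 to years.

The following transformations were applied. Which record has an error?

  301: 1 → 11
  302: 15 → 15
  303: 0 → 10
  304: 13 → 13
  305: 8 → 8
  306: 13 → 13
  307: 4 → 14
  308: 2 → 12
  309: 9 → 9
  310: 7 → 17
Record 310 has an error. The correct transformed value should be 7, not 17.

Step 1: Check each record against the rule
Step 2: Record 310 has years = 7
Step 3: Since 7 >= 7, the bonus should not have been applied
Step 4: Correct value = 7, but claimed value = 17
Conclusion: Record 310 has the error.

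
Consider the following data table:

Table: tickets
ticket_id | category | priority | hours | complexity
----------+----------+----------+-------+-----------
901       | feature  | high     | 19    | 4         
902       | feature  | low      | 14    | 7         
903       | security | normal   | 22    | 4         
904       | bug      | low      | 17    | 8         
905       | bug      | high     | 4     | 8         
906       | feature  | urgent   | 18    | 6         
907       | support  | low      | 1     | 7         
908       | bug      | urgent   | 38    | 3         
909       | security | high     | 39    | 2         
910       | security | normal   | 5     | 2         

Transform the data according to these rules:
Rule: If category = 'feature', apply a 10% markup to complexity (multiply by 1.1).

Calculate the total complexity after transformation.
52.7

Step 1: Records with category = 'feature' have total complexity = 17
Step 2: Apply multiplier: 17 × 1.1 = 18.7
Step 3: Other records total: 34
Step 4: Final sum = 18.7 + 34 = 52.7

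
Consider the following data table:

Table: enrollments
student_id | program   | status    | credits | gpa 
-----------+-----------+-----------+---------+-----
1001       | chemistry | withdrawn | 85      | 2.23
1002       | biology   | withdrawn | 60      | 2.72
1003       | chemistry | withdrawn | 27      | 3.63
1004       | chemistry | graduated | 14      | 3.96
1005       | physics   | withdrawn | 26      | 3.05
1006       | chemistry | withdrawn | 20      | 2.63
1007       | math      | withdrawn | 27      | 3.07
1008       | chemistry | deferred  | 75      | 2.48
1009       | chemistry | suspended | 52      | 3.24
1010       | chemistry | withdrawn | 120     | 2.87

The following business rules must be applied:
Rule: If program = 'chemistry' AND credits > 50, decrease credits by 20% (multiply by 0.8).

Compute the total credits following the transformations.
439.6

Step 1: Find records where program = 'chemistry' AND credits > 50
Step 2: 4 records match, summing to 332
Step 3: After multiplier: 332 × 0.8 = 265.6
Step 4: Unaffected records sum: 174
Step 5: Final sum = 265.6 + 174 = 439.6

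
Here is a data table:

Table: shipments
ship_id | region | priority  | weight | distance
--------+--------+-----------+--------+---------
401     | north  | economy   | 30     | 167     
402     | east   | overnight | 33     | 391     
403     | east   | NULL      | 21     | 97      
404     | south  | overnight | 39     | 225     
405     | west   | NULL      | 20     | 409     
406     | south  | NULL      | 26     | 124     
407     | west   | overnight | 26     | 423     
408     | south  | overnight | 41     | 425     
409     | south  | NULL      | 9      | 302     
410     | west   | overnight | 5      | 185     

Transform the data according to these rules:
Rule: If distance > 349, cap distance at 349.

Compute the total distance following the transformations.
2496

Step 1: 4 records have distance > 349
Step 2: These records originally summed to 1648
Step 3: After capping: 4 × 349 = 1396
Step 4: Unaffected records sum: 1100
Step 5: Final sum = 1396 + 1100 = 2496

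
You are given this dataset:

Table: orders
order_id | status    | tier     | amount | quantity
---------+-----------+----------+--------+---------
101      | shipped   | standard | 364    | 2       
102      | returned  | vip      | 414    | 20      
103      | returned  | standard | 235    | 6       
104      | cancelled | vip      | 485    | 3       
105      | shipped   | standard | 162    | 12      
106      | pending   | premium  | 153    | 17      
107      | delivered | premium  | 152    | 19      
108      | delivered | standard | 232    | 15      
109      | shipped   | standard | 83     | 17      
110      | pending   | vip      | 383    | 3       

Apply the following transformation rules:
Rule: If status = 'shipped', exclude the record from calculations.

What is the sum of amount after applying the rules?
2054

Step 1: Identify records where status = 'shipped'
Step 2: The excluded records sum to 609
Step 3: Original total amount = 2663
Step 4: Remaining total = 2663 - 609 = 2054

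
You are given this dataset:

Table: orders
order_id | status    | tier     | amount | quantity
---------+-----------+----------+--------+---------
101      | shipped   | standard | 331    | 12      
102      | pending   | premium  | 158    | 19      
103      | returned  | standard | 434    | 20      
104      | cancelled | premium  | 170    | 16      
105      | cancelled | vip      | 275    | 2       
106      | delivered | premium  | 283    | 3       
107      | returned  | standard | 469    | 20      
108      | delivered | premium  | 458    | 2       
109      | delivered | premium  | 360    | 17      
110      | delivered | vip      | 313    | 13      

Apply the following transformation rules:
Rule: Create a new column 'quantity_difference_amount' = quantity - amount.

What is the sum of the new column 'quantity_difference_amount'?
-3127

Step 1: For each record, compute quantity - amount
Example calculations:
  12 - 331 = -319
  19 - 158 = -139
  20 - 434 = -414
  ...
Step 2: Sum all derived values
Step 3: Total = -3127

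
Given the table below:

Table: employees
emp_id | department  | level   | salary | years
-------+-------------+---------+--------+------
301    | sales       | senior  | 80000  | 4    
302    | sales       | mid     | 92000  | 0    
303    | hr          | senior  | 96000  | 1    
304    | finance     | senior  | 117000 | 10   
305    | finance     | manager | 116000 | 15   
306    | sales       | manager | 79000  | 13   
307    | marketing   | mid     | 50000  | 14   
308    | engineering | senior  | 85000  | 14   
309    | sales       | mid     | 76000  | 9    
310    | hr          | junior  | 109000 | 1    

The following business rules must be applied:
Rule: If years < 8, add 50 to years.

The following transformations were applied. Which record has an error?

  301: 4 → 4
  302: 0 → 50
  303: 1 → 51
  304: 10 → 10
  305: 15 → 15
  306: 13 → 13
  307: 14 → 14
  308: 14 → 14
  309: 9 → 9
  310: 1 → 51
Record 301 has an error. The correct transformed value should be 54, not 4.

Step 1: Check each record against the rule
Step 2: Record 301 has years = 4
Step 3: Since 4 < 8, the bonus should have been applied
Step 4: Correct value = 54, but claimed value = 4
Conclusion: Record 301 has the error.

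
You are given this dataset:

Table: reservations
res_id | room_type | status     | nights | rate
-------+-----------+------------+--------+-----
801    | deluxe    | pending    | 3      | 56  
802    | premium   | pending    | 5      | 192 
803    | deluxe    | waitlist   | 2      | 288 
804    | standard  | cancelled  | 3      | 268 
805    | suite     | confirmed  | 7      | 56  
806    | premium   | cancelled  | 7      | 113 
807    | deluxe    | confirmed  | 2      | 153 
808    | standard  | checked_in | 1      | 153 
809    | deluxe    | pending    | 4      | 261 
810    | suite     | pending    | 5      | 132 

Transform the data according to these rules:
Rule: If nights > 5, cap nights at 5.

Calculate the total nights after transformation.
35

Step 1: 2 records have nights > 5
Step 2: These records originally summed to 14
Step 3: After capping: 2 × 5 = 10
Step 4: Unaffected records sum: 25
Step 5: Final sum = 10 + 25 = 35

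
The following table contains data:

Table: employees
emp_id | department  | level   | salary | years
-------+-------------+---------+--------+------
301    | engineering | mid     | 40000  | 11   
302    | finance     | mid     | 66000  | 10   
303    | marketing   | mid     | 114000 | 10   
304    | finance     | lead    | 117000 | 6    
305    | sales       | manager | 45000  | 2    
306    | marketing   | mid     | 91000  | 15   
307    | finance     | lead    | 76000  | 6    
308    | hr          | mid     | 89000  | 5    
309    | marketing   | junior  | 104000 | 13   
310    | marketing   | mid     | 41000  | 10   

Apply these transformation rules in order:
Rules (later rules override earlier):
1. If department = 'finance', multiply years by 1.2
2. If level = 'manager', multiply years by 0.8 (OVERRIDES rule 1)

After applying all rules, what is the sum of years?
92.0

Step 1: Rule 2 takes priority for records with level = 'manager'
  - 1 records: 2 × 0.8 = 1.6
Step 2: Rule 1 applies to remaining records with department = 'finance'
  - 3 records: 22 × 1.2 = 26.4
Step 3: Other records unchanged: 64
Step 4: Final sum = 1.6 + 26.4 + 64 = 92.0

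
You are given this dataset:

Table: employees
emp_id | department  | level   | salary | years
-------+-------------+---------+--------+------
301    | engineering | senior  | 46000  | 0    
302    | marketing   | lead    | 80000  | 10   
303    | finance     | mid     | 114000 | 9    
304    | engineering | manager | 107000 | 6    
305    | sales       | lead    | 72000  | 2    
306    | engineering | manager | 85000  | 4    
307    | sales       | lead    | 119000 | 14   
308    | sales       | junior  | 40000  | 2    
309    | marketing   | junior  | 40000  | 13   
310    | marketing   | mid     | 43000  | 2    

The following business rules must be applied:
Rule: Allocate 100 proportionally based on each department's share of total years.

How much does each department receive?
engineering: 16.13, finance: 14.52, marketing: 40.32, sales: 29.03

Step 1: Calculate total years = 62
Step 2: Calculate each department's proportion:
  engineering: 10/62 = 16.13% → 16.13
  finance: 9/62 = 14.52% → 14.52
  marketing: 25/62 = 40.32% → 40.32
  sales: 18/62 = 29.03% → 29.03
Step 3: Verify: sum of allocations ≈ 100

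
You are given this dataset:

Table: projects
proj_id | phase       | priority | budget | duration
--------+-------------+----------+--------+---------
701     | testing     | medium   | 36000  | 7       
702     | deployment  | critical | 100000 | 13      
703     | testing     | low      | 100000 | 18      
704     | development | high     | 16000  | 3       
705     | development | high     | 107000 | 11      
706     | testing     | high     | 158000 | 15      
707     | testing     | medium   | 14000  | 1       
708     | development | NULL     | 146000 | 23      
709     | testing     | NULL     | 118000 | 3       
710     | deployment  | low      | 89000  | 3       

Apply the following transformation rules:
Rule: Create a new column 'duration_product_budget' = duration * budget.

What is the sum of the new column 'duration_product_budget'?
10940000

Step 1: For each record, compute duration * budget
Example calculations:
  7 * 36000 = 252000
  13 * 100000 = 1300000
  18 * 100000 = 1800000
  ...
Step 2: Sum all derived values
Step 3: Total = 10940000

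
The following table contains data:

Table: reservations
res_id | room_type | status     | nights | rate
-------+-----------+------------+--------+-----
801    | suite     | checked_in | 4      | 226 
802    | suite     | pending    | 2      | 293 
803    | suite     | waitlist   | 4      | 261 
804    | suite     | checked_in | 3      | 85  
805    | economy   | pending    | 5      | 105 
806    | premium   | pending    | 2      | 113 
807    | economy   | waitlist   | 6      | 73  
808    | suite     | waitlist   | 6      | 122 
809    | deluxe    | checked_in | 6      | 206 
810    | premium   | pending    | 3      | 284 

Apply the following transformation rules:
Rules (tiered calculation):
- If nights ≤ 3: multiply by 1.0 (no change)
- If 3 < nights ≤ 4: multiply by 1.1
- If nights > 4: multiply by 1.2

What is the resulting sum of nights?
46.4

Step 1: Tier 1 (nights ≤ 3): 4 records, sum = 10 × 1.0 = 10.0
Step 2: Tier 2 (3 < nights ≤ 4): 2 records, sum = 8 × 1.1 = 8.8
Step 3: Tier 3 (nights > 4): 4 records, sum = 23 × 1.2 = 27.6
Step 4: Final sum = 10.0 + 8.8 + 27.6 = 46.4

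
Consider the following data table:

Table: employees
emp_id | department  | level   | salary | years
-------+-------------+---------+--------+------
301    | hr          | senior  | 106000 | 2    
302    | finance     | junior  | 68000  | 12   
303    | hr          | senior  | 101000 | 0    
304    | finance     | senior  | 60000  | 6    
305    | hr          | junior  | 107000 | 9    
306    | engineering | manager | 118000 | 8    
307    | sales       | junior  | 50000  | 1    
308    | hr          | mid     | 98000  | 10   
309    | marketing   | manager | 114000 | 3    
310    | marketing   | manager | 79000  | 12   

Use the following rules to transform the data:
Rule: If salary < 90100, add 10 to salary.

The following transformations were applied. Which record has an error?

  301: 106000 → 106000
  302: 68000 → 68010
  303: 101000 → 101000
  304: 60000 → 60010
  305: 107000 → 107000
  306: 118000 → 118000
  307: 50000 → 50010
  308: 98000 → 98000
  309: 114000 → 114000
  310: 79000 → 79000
Record 310 has an error. The correct transformed value should be 79010, not 79000.

Step 1: Check each record against the rule
Step 2: Record 310 has salary = 79000
Step 3: Since 79000 < 90100, the bonus should have been applied
Step 4: Correct value = 79010, but claimed value = 79000
Conclusion: Record 310 has the error.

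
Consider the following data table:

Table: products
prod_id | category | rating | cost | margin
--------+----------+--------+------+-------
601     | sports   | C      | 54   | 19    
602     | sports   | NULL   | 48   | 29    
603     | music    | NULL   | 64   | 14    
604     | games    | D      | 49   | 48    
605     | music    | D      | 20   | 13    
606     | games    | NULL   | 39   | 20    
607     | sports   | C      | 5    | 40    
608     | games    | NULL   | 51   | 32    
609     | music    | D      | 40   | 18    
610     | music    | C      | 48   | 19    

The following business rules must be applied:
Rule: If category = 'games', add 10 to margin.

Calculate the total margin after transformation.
282

Step 1: Count records where category = 'games': 3
Step 2: Total bonus added: 3 × 10 = 30
Step 3: Original sum of margin: 252
Step 4: Final sum = 252 + 30 = 282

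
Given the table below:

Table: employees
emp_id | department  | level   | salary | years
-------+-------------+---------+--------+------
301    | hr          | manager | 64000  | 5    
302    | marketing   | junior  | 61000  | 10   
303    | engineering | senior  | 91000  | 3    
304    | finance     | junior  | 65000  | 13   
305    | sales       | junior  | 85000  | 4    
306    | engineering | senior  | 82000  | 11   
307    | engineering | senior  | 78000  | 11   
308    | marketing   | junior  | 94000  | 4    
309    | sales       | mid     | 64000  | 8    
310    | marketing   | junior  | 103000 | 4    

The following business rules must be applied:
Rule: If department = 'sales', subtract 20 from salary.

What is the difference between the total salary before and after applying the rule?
40

Step 1: Original sum of salary = 787000
Step 2: 2 records have department = 'sales'
Step 3: Each affected record changes by -20
Step 4: Total change = 2 × -20 = -40
Step 5: New sum = 787000 + -40 = 786960
Step 6: Difference = |786960 - 787000| = 40
        (Sum decreased by 40)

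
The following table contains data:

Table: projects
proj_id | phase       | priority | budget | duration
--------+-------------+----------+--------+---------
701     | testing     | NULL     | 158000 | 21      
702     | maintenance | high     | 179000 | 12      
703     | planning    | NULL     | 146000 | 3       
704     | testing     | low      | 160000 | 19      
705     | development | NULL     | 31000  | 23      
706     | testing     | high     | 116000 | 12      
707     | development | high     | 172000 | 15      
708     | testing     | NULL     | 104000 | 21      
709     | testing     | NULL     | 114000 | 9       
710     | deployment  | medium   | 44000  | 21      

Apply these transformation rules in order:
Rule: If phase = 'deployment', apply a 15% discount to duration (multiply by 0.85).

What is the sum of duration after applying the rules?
152.85

Step 1: Records with phase = 'deployment' have total duration = 21
Step 2: Apply multiplier: 21 × 0.85 = 17.85
Step 3: Other records total: 135
Step 4: Final sum = 17.85 + 135 = 152.85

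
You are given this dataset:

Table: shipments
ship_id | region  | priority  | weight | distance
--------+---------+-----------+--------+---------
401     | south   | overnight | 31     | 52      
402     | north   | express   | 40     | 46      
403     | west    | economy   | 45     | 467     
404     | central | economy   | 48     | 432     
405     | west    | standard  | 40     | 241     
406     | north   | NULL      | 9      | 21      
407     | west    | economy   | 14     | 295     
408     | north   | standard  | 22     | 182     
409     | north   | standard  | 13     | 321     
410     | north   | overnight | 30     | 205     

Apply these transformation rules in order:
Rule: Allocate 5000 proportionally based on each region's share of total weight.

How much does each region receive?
central: 821.92, north: 1952.05, south: 530.82, west: 1695.21

Step 1: Calculate total weight = 292
Step 2: Calculate each region's proportion:
  central: 48/292 = 16.44% → 821.92
  north: 114/292 = 39.04% → 1952.05
  south: 31/292 = 10.62% → 530.82
  west: 99/292 = 33.90% → 1695.21
Step 3: Verify: sum of allocations ≈ 5000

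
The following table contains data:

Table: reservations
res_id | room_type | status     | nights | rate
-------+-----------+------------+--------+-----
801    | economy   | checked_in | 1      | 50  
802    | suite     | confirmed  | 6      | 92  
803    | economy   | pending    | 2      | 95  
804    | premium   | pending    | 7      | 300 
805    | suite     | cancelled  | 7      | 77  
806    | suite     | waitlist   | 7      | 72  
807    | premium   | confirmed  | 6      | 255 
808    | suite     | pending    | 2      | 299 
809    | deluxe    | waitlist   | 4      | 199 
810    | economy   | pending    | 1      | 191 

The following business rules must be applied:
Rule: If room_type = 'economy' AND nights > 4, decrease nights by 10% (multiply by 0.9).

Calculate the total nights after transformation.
43

Step 1: Find records where room_type = 'economy' AND nights > 4
Step 2: 0 records match, summing to 0
Step 3: After multiplier: 0 × 0.9 = 0.0
Step 4: Unaffected records sum: 43
Step 5: Final sum = 0.0 + 43 = 43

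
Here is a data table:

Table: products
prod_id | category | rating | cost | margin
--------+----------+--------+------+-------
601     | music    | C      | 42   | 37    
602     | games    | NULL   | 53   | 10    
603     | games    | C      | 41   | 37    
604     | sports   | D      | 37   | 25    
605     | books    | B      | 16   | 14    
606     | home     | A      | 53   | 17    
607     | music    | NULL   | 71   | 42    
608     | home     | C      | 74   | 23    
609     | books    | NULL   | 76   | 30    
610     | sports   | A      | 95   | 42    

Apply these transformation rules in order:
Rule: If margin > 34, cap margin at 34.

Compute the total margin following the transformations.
255

Step 1: 4 records have margin > 34
Step 2: These records originally summed to 158
Step 3: After capping: 4 × 34 = 136
Step 4: Unaffected records sum: 119
Step 5: Final sum = 136 + 119 = 255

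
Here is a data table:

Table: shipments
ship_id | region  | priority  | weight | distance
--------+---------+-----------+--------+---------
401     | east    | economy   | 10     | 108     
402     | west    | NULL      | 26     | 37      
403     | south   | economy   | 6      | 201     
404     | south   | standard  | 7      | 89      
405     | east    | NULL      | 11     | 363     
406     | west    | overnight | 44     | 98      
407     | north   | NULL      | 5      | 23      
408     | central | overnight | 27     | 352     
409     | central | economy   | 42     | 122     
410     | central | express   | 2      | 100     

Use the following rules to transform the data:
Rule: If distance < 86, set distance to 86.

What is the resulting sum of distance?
1605

Step 1: 2 records have distance < 86
Step 2: These records originally summed to 60
Step 3: After setting to minimum: 2 × 86 = 172
Step 4: Unaffected records sum: 1433
Step 5: Final sum = 172 + 1433 = 1605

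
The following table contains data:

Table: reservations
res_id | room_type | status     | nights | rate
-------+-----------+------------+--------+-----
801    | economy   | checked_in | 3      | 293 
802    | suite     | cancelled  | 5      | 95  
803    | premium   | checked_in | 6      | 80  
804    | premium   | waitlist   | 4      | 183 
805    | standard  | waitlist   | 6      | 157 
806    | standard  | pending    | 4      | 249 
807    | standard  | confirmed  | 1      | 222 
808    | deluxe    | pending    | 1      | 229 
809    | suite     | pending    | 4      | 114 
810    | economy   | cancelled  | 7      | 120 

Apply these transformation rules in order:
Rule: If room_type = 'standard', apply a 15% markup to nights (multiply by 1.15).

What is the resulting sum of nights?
42.65

Step 1: Records with room_type = 'standard' have total nights = 11
Step 2: Apply multiplier: 11 × 1.15 = 12.65
Step 3: Other records total: 30
Step 4: Final sum = 12.65 + 30 = 42.65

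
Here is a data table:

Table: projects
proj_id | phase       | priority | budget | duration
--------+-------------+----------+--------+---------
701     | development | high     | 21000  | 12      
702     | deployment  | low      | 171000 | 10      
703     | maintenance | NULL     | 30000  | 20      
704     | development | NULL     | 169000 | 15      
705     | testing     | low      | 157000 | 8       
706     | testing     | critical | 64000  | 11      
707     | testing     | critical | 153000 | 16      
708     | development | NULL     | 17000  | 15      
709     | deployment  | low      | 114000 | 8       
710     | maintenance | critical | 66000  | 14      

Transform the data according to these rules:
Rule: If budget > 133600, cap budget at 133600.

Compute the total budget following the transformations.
846400

Step 1: 4 records have budget > 133600
Step 2: These records originally summed to 650000
Step 3: After capping: 4 × 133600 = 534400
Step 4: Unaffected records sum: 312000
Step 5: Final sum = 534400 + 312000 = 846400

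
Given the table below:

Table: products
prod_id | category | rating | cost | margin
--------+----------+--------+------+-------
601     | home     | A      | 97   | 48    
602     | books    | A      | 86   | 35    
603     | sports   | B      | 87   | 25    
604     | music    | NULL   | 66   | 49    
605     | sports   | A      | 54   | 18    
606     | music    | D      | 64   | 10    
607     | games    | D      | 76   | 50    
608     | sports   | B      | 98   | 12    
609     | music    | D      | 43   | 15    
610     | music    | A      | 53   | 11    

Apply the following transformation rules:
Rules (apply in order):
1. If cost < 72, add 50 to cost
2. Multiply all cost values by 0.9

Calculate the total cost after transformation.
876.6

Step 1: Apply Rule 1 - Add 50 to records with cost < 72
  - 5 records affected: 280 + (5 × 50) = 530
  - Unaffected records: 444
  - Sum after Rule 1: 974
Step 2: Apply Rule 2 - Multiply all by 0.9
  - 974 × 0.9 = 876.6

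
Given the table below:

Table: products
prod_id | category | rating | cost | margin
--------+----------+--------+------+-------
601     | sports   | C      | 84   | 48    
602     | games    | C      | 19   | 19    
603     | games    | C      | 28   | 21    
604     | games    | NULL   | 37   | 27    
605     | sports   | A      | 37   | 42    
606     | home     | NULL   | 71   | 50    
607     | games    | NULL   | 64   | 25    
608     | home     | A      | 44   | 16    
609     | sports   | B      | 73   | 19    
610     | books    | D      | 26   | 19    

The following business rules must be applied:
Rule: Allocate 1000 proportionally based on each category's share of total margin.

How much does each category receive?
books: 66.43, games: 321.68, home: 230.77, sports: 381.12

Step 1: Calculate total margin = 286
Step 2: Calculate each category's proportion:
  books: 19/286 = 6.64% → 66.43
  games: 92/286 = 32.17% → 321.68
  home: 66/286 = 23.08% → 230.77
  sports: 109/286 = 38.11% → 381.12
Step 3: Verify: sum of allocations ≈ 1000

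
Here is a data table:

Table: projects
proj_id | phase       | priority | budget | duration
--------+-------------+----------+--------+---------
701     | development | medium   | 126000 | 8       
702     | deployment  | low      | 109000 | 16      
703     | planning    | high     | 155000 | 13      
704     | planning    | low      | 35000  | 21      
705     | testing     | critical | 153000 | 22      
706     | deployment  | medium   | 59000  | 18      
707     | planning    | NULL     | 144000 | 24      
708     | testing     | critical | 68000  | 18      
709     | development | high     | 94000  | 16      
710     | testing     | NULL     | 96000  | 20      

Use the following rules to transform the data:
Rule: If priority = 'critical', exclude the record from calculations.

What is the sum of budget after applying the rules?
818000

Step 1: Identify records where priority = 'critical'
Step 2: The excluded records sum to 221000
Step 3: Original total budget = 1039000
Step 4: Remaining total = 1039000 - 221000 = 818000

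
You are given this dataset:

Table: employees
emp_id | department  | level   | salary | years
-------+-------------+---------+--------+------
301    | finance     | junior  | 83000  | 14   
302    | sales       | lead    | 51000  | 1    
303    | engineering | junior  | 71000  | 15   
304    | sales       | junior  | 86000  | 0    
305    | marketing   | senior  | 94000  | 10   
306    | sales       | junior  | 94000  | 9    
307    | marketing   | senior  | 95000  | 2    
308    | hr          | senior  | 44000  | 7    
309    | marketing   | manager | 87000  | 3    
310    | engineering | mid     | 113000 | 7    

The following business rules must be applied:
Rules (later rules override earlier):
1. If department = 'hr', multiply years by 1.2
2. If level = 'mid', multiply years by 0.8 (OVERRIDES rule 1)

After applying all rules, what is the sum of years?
68.0

Step 1: Rule 2 takes priority for records with level = 'mid'
  - 1 records: 7 × 0.8 = 5.6
Step 2: Rule 1 applies to remaining records with department = 'hr'
  - 1 records: 7 × 1.2 = 8.4
Step 3: Other records unchanged: 54
Step 4: Final sum = 5.6 + 8.4 + 54 = 68.0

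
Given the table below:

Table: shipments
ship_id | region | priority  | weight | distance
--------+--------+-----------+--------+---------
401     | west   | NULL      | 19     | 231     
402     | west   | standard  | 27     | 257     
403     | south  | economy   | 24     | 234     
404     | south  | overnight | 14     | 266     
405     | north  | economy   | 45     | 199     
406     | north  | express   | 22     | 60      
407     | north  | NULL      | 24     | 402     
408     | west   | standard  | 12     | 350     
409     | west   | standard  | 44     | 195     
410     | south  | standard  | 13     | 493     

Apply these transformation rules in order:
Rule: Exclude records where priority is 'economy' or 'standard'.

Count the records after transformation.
4

Step 1: Count records to exclude
  - 2 (economy) + 4 (standard) = 6 records
Step 2: Total records: 10
Step 3: Remaining = 10 - 6 = 4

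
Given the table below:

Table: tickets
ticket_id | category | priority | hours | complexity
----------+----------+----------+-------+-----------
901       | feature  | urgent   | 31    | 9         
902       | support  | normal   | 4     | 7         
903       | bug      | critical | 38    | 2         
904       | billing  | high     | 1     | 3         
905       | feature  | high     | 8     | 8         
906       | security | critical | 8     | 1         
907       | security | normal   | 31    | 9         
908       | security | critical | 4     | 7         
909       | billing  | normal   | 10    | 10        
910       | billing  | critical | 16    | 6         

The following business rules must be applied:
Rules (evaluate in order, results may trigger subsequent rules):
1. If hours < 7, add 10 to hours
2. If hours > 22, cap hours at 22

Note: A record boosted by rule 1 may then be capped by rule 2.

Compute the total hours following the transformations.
147

Step 1: Apply rule 1 to records with hours < 7
  - 3 records get bonus of 10
  - Of these, 0 records then exceed 22 and get capped
Step 2: Apply rule 2 to records with hours > 22
  - 3 records (original) are capped
Step 3: Calculate final sum = 147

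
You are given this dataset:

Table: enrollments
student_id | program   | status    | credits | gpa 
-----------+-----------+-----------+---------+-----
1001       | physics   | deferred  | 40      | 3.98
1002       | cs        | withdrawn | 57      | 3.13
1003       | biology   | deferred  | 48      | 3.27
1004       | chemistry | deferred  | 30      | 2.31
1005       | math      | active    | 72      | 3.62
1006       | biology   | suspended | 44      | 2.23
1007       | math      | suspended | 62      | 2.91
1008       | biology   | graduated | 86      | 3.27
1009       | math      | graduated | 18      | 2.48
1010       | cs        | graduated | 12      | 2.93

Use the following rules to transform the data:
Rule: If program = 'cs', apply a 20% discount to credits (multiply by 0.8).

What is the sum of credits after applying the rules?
455.2

Step 1: Records with program = 'cs' have total credits = 69
Step 2: Apply multiplier: 69 × 0.8 = 55.2
Step 3: Other records total: 400
Step 4: Final sum = 55.2 + 400 = 455.2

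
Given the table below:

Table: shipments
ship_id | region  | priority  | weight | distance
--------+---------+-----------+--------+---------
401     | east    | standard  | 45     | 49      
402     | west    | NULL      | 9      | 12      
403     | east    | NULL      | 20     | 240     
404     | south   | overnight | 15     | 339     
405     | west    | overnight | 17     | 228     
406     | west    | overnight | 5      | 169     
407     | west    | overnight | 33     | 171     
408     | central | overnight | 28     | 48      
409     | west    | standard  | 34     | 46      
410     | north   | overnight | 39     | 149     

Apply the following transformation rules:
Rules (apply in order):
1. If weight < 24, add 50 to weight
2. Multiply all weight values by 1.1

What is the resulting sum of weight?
544.5

Step 1: Apply Rule 1 - Add 50 to records with weight < 24
  - 5 records affected: 66 + (5 × 50) = 316
  - Unaffected records: 179
  - Sum after Rule 1: 495
Step 2: Apply Rule 2 - Multiply all by 1.1
  - 495 × 1.1 = 544.5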